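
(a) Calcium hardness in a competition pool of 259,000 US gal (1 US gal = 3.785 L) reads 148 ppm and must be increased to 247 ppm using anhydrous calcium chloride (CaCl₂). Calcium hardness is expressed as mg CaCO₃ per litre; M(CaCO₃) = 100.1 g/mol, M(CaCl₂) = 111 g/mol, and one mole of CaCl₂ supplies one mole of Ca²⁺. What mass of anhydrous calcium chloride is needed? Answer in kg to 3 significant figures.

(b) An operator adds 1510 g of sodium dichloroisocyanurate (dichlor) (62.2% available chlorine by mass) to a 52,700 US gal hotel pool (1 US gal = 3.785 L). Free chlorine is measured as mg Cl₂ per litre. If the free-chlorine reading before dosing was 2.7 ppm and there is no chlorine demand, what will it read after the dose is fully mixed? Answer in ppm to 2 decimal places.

(a) Volume: 259,000 US gal × 3.785 L/gal = 980,315 L.
(a) Hardness to add: (247 − 148) = 99 mg/L as CaCO₃ × 980,315 L = 97,050 g as CaCO₃.
(a) Moles of Ca²⁺ (1 mol Ca²⁺ ≡ 1 mol CaCO₃): 97,050 / 100.1 g/mol = 969.5 mol.
(a) Mass of CaCl₂: 969.5 × 111 = 107,600 g.

(b) Volume: 52,700 US gal × 3.785 L/gal = 199,470 L.
(b) Available chlorine delivered: 1510 g × 0.622 = 939.2 g as Cl₂.
(b) Concentration rise: 939.2 g / 199,470 L = 4.709 mg/L = 4.71 ppm.
(b) Final FC: 2.7 + 4.71 = 7.41 ppm.

(a) 108 kg; (b) 7.41 ppm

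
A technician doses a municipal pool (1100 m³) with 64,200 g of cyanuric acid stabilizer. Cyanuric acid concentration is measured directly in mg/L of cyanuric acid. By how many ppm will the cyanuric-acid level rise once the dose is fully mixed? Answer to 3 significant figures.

Volume: 1100 m³ = 1,100,000 L.
Rise: 64,200 g / 1,100,000 L × 1000 = 58.36 mg/L.

58.4 ppm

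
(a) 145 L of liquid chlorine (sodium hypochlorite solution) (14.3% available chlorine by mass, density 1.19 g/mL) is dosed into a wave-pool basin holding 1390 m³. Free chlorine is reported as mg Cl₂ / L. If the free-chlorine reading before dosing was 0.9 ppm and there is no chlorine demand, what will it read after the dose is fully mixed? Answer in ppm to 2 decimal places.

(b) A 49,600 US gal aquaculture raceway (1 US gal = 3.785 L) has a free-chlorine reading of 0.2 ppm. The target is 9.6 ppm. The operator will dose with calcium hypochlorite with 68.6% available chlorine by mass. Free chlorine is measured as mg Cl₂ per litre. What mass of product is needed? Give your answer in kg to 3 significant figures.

(a) Volume: 1390 m³ = 1,390,000 L.
(a) Mass of solution: 145 L × 1000 mL/L × 1.19 g/mL = 172,600 g.
(a) Available chlorine delivered: 172,600 g × 0.143 = 24,670 g as Cl₂.
(a) Concentration rise: 24,670 g / 1,390,000 L = 17.75 mg/L = 17.75 ppm.
(a) Final FC: 0.9 + 17.75 = 18.65 ppm.

(b) Volume: 49,600 US gal × 3.785 L/gal = 187,736 L.
(b) Chlorine deficit: 9.6 − 0.2 = 9.4 ppm = 9.4 mg/L as Cl₂.
(b) Cl₂ equivalent needed: 9.4 mg/L × 187,736 L = 1,765,000 mg = 1765 g.
(b) Product at 68.6% available chlorine: 1765 / 0.686 = 2572 g.

(a) 18.65 ppm; (b) 2.57 kg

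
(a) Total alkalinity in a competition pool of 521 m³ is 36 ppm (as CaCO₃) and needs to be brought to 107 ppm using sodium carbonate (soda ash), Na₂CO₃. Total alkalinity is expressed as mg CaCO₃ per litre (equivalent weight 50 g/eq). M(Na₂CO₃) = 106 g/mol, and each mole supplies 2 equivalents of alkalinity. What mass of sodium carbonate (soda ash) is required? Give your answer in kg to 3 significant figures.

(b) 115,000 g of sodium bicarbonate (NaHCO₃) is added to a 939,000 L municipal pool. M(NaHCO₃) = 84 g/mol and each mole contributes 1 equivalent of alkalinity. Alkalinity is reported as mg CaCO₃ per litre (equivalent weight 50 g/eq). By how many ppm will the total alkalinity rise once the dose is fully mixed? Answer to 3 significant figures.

(a) 39.2 kg; (b) 72.9 ppm

(a) Volume: 521 m³ = 521,000 L.
(a) Alkalinity to add: (107 − 36) = 71 mg/L as CaCO₃ × 521,000 L = 36,990 g as CaCO₃.
(a) Equivalents: 36,990 g ÷ 50 g/eq = 739.8 eq.
(a) Each mole of Na₂CO₃ supplies 2 eq, so 739.8 / 2 = 369.9 mol.
(a) Mass: 369.9 mol × 106 g/mol = 39,210 g.

(b) Moles of NaHCO₃: 115,000 g ÷ 84 g/mol = 1369 mol → 1369 eq of alkalinity.
(b) As CaCO₃: 1369 eq × 50 g/eq = 68,450 g.
(b) Rise: 68,450 g / 939,000 L × 1000 = 72.9 mg/L.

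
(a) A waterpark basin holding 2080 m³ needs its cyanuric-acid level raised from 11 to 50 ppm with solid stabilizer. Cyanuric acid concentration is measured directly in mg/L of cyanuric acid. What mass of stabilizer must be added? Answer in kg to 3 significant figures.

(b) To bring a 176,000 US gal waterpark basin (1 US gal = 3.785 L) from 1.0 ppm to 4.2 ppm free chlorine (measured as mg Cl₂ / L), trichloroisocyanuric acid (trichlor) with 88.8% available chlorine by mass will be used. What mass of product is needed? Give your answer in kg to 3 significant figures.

(a) Volume: 2080 m³ = 2,080,000 L.
(a) CYA to add: (50 − 11) = 39 mg/L × 2,080,000 L = 81,120 g cyanuric acid.

(b) Volume: 176,000 US gal × 3.785 L/gal = 666,160 L.
(b) Chlorine deficit: 4.2 − 1.0 = 3.2 ppm = 3.2 mg/L as Cl₂.
(b) Cl₂ equivalent needed: 3.2 mg/L × 666,160 L = 2,132,000 mg = 2132 g.
(b) Product at 88.8% available chlorine: 2132 / 0.888 = 2401 g.

(a) 81.1 kg; (b) 2.40 kg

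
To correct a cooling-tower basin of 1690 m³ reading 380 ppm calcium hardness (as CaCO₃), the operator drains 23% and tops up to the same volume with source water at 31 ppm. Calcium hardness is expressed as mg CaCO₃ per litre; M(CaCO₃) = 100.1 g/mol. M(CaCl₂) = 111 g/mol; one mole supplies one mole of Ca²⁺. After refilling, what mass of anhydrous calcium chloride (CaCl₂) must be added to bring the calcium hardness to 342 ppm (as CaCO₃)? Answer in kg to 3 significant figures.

Volume: 1690 m³ = 1,690,000 L.
After draining 23% and refilling: 380 × 0.77 + 31 × 0.23 = 299.73 ppm.
Deficit to target: 342 − 299.73 = 42.27 mg/L.
As CaCO₃: 42.27 mg/L × 1,690,000 L = 71,440 g; ÷ 100.1 = 713.6 mol Ca²⁺.
Mass: 713.6 × 111 = 79,220 g.

79.2 kg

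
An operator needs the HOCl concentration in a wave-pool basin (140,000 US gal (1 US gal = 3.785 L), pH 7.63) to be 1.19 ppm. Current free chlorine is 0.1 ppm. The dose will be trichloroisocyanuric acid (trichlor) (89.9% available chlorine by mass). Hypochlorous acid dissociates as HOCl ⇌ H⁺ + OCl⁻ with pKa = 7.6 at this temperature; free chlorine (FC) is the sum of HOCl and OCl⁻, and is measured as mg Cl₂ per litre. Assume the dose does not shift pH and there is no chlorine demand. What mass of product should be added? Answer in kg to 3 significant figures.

1.39 kg

Volume: 140,000 US gal × 3.785 L/gal = 529,900 L.
[OCl⁻]/[HOCl] = 10^(pH − pKa) = 10^(7.63 − 7.6) = 1.072; fraction as HOCl = 1/(1 + 1.072) = 0.4827.
Free chlorine required for 1.19 ppm HOCl: 1.19 / 0.4827 = 2.465 ppm.
FC to add: 2.465 − 0.1 = 2.365 mg/L as Cl₂.
Cl₂ equivalent: 2.365 mg/L × 529,900 L = 1253 g.
Product at 89.9% available Cl: 1253 / 0.899 = 1394 g.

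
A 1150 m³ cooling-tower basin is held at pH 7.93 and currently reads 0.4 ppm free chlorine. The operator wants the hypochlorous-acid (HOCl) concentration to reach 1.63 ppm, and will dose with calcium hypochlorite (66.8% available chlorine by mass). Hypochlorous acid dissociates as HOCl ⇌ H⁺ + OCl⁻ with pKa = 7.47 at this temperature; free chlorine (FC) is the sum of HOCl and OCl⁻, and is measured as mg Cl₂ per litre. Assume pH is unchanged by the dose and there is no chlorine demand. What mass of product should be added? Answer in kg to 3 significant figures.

10.2 kg

Volume: 1150 m³ = 1,150,000 L.
[OCl⁻]/[HOCl] = 10^(pH − pKa) = 10^(7.93 − 7.47) = 2.884; fraction as HOCl = 1/(1 + 2.884) = 0.2575.
Free chlorine required for 1.63 ppm HOCl: 1.63 / 0.2575 = 6.331 ppm.
FC to add: 6.331 − 0.4 = 5.931 mg/L as Cl₂.
Cl₂ equivalent: 5.931 mg/L × 1,150,000 L = 6821 g.
Product at 66.8% available Cl: 6821 / 0.668 = 10,210 g.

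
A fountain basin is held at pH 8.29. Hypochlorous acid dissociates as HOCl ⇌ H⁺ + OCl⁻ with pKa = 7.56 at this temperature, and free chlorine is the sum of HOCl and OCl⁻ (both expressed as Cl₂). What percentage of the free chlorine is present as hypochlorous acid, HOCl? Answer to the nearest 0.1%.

15.7%

[OCl⁻]/[HOCl] = 10^(pH − pKa) = 10^(8.29 − 7.56) = 10^0.73 = 5.37.
Fraction as HOCl = 1 / (1 + 5.37) = 0.157.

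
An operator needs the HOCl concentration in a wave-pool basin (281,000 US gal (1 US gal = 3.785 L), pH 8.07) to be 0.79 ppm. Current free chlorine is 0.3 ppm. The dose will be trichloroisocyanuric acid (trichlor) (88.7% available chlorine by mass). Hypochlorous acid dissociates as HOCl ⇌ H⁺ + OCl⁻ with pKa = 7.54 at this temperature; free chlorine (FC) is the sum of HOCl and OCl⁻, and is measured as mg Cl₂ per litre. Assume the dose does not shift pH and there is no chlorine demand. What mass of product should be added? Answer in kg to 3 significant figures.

Volume: 281,000 US gal × 3.785 L/gal = 1,063,585 L.
[OCl⁻]/[HOCl] = 10^(pH − pKa) = 10^(8.07 − 7.54) = 3.388; fraction as HOCl = 1/(1 + 3.388) = 0.2279.
Free chlorine required for 0.79 ppm HOCl: 0.79 / 0.2279 = 3.467 ppm.
FC to add: 3.467 − 0.3 = 3.167 mg/L as Cl₂.
Cl₂ equivalent: 3.167 mg/L × 1,063,585 L = 3368 g.
Product at 88.7% available Cl: 3368 / 0.887 = 3797 g.

3.80 kg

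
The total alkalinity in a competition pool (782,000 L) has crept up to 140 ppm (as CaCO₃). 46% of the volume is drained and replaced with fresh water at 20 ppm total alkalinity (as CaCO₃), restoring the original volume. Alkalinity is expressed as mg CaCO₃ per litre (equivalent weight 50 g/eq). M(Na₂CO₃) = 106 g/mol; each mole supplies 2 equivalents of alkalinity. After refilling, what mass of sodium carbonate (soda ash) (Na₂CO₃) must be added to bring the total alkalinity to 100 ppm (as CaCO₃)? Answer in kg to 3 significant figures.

After draining 46% and refilling: 140 × 0.54 + 20 × 0.46 = 84.8 ppm.
Deficit to target: 100 − 84.8 = 15.2 mg/L.
As CaCO₃: 15.2 mg/L × 782,000 L = 11,890 g; ÷ 50 g/eq ÷ 2 = 118.9 mol Na₂CO₃.
Mass: 118.9 × 106 = 12,600 g.

12.6 kg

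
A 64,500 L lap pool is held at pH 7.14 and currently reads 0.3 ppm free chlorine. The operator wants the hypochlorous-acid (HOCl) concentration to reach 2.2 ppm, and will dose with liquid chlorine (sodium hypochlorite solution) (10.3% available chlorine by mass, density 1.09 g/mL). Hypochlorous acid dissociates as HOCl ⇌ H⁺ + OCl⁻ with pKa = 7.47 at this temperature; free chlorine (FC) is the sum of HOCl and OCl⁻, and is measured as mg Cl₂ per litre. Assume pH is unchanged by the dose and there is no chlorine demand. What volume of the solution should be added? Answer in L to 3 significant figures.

[OCl⁻]/[HOCl] = 10^(pH − pKa) = 10^(7.14 − 7.47) = 0.4677; fraction as HOCl = 1/(1 + 0.4677) = 0.6813.
Free chlorine required for 2.2 ppm HOCl: 2.2 / 0.6813 = 3.229 ppm.
FC to add: 3.229 − 0.3 = 2.929 mg/L as Cl₂.
Cl₂ equivalent: 2.929 mg/L × 64,500 L = 188.9 g.
Product at 10.3% available Cl: 188.9 / 0.103 = 1834 g.
Volume: 1834 g ÷ 1.09 g/mL = 1683 mL.

1.68 L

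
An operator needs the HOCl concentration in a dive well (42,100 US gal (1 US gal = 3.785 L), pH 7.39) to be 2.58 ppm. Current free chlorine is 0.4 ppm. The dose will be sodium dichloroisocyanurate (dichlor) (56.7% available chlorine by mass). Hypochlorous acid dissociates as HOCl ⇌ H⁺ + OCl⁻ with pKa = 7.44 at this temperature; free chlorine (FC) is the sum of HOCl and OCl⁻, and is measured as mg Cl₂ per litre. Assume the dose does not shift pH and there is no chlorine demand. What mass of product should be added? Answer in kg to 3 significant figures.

Volume: 42,100 US gal × 3.785 L/gal = 159,348 L.
[OCl⁻]/[HOCl] = 10^(pH − pKa) = 10^(7.39 − 7.44) = 0.8913; fraction as HOCl = 1/(1 + 0.8913) = 0.5288.
Free chlorine required for 2.58 ppm HOCl: 2.58 / 0.5288 = 4.879 ppm.
FC to add: 4.879 − 0.4 = 4.479 mg/L as Cl₂.
Cl₂ equivalent: 4.479 mg/L × 159,348 L = 713.8 g.
Product at 56.7% available Cl: 713.8 / 0.567 = 1259 g.

1.26 kg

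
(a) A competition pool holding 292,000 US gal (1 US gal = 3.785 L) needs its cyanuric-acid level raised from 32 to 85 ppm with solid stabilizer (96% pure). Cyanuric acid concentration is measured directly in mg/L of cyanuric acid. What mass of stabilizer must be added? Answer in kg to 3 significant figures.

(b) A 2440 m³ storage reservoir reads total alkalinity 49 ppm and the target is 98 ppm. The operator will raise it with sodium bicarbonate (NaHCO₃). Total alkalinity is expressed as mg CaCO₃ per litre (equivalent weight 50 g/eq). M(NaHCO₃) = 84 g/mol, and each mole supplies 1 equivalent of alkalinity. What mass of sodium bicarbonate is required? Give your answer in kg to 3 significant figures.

(a) 61.0 kg; (b) 201 kg

(a) Volume: 292,000 US gal × 3.785 L/gal = 1,105,220 L.
(a) CYA to add: (85 − 32) = 53 mg/L × 1,105,220 L = 58,580 g cyanuric acid.
(a) At 96% purity: 58,580 / 0.96 = 61,020 g product.

(b) Volume: 2440 m³ = 2,440,000 L.
(b) Alkalinity to add: (98 − 49) = 49 mg/L as CaCO₃ × 2,440,000 L = 119,600 g as CaCO₃.
(b) Equivalents: 119,600 g ÷ 50 g/eq = 2391 eq.
(b) NaHCO₃ supplies 1 eq per mole → 2391 mol.
(b) Mass: 2391 mol × 84 g/mol = 200,900 g.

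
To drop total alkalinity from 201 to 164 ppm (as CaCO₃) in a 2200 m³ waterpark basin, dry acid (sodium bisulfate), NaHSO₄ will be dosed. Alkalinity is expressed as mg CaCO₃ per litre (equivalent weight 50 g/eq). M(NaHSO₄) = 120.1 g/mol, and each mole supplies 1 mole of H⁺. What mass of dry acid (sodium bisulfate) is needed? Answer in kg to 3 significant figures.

Volume: 2200 m³ = 2,200,000 L.
Alkalinity to neutralize: (201 − 164) = 37 mg/L as CaCO₃ × 2,200,000 L = 81,400 g as CaCO₃.
Equivalents of H⁺ required: 81,400 ÷ 50 g/eq = 1628 eq = 1628 mol NaHSO₄.
Mass of NaHSO₄: 1628 × 120.1 = 195,500 g.

196 kg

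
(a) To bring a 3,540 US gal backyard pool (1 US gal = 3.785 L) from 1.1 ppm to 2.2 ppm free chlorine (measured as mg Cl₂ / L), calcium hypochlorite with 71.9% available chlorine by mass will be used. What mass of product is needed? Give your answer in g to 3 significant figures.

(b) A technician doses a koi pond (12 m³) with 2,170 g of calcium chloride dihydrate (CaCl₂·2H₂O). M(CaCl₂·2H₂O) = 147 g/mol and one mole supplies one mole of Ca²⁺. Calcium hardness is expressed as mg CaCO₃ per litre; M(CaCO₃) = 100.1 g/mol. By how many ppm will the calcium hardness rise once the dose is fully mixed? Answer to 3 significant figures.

(a) 20.5 g; (b) 123 ppm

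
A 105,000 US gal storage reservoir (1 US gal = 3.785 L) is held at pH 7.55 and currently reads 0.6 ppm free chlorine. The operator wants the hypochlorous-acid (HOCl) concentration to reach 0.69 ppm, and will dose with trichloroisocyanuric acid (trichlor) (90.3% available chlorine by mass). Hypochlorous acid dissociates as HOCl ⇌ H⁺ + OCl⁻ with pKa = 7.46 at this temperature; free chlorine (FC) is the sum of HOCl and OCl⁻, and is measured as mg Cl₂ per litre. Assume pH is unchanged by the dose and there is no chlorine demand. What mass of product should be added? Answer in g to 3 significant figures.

413 g

Volume: 105,000 US gal × 3.785 L/gal = 397,425 L.
[OCl⁻]/[HOCl] = 10^(pH − pKa) = 10^(7.55 − 7.46) = 1.23; fraction as HOCl = 1/(1 + 1.23) = 0.4484.
Free chlorine required for 0.69 ppm HOCl: 0.69 / 0.4484 = 1.539 ppm.
FC to add: 1.539 − 0.6 = 0.9389 mg/L as Cl₂.
Cl₂ equivalent: 0.9389 mg/L × 397,425 L = 373.1 g.
Product at 90.3% available Cl: 373.1 / 0.903 = 413.2 g.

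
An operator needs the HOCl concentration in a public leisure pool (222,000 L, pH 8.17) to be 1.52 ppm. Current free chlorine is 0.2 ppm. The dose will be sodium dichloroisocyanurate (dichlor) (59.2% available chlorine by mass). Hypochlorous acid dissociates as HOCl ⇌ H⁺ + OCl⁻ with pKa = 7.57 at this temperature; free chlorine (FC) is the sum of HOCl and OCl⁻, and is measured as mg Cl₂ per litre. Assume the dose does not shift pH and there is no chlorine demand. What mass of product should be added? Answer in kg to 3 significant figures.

2.76 kg

[OCl⁻]/[HOCl] = 10^(pH − pKa) = 10^(8.17 − 7.57) = 3.981; fraction as HOCl = 1/(1 + 3.981) = 0.2008.
Free chlorine required for 1.52 ppm HOCl: 1.52 / 0.2008 = 7.571 ppm.
FC to add: 7.571 − 0.2 = 7.371 mg/L as Cl₂.
Cl₂ equivalent: 7.371 mg/L × 222,000 L = 1636 g.
Product at 59.2% available Cl: 1636 / 0.592 = 2764 g.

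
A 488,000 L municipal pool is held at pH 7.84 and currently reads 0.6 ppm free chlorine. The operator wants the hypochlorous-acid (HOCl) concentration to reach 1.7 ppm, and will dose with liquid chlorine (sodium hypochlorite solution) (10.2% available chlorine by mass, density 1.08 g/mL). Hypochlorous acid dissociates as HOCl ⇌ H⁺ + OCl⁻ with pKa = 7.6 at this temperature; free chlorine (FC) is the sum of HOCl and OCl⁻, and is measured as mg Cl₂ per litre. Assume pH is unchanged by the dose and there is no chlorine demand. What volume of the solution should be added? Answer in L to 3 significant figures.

18.0 L

[OCl⁻]/[HOCl] = 10^(pH − pKa) = 10^(7.84 − 7.6) = 1.738; fraction as HOCl = 1/(1 + 1.738) = 0.3653.
Free chlorine required for 1.7 ppm HOCl: 1.7 / 0.3653 = 4.654 ppm.
FC to add: 4.654 − 0.6 = 4.054 mg/L as Cl₂.
Cl₂ equivalent: 4.054 mg/L × 488,000 L = 1978 g.
Product at 10.2% available Cl: 1978 / 0.102 = 19,400 g.
Volume: 19,400 g ÷ 1.08 g/mL = 17,960 mL.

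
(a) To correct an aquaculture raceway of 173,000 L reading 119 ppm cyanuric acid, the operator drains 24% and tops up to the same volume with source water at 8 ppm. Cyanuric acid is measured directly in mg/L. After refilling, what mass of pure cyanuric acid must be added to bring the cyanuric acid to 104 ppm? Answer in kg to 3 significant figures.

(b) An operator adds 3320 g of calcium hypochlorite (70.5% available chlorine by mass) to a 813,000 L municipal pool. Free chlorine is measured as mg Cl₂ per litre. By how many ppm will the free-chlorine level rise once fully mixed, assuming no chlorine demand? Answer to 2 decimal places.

(a) After draining 24% and refilling: 119 × 0.76 + 8 × 0.24 = 92.36 ppm.
(a) Deficit to target: 104 − 92.36 = 11.64 mg/L.
(a) Mass: 11.64 mg/L × 173,000 L = 2014 g cyanuric acid.

(b) Available chlorine delivered: 3320 g × 0.705 = 2341 g as Cl₂.
(b) Concentration rise: 2341 g / 813,000 L = 2.879 mg/L = 2.88 ppm.

(a) 2.01 kg; (b) 2.88 ppm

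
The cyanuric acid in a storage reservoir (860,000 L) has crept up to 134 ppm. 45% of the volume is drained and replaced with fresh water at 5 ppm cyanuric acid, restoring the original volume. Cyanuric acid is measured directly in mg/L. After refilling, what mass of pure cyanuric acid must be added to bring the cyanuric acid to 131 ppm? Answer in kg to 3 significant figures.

47.3 kg

After draining 45% and refilling: 134 × 0.55 + 5 × 0.45 = 75.95 ppm.
Deficit to target: 131 − 75.95 = 55.05 mg/L.
Mass: 55.05 mg/L × 860,000 L = 47,340 g cyanuric acid.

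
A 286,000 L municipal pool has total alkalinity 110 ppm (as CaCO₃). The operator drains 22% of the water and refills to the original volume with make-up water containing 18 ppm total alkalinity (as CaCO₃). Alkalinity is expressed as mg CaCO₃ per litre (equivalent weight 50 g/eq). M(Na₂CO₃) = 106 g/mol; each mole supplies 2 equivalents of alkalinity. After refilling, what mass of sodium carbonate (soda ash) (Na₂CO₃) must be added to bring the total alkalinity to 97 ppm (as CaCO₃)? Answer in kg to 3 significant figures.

After draining 22% and refilling: 110 × 0.78 + 18 × 0.22 = 89.76 ppm.
Deficit to target: 97 − 89.76 = 7.24 mg/L.
As CaCO₃: 7.24 mg/L × 286,000 L = 2071 g; ÷ 50 g/eq ÷ 2 = 20.71 mol Na₂CO₃.
Mass: 20.71 × 106 = 2195 g.

2.19 kg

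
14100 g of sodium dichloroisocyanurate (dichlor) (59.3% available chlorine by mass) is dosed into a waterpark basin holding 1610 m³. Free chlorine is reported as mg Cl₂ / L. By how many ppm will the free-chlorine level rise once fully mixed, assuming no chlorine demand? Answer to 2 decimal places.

Volume: 1610 m³ = 1,610,000 L.
Available chlorine delivered: 14,100 g × 0.593 = 8361 g as Cl₂.
Concentration rise: 8361 g / 1,610,000 L = 5.193 mg/L = 5.19 ppm.

5.19 ppm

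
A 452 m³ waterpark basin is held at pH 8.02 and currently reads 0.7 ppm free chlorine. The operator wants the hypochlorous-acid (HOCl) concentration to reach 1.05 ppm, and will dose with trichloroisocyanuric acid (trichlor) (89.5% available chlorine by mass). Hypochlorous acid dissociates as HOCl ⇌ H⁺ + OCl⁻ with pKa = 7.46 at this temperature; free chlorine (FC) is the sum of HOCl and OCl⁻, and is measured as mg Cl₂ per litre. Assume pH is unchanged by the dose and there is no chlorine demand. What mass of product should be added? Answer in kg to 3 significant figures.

2.10 kg

Volume: 452 m³ = 452,000 L.
[OCl⁻]/[HOCl] = 10^(pH − pKa) = 10^(8.02 − 7.46) = 3.631; fraction as HOCl = 1/(1 + 3.631) = 0.2159.
Free chlorine required for 1.05 ppm HOCl: 1.05 / 0.2159 = 4.862 ppm.
FC to add: 4.862 − 0.7 = 4.162 mg/L as Cl₂.
Cl₂ equivalent: 4.162 mg/L × 452,000 L = 1881 g.
Product at 89.5% available Cl: 1881 / 0.895 = 2102 g.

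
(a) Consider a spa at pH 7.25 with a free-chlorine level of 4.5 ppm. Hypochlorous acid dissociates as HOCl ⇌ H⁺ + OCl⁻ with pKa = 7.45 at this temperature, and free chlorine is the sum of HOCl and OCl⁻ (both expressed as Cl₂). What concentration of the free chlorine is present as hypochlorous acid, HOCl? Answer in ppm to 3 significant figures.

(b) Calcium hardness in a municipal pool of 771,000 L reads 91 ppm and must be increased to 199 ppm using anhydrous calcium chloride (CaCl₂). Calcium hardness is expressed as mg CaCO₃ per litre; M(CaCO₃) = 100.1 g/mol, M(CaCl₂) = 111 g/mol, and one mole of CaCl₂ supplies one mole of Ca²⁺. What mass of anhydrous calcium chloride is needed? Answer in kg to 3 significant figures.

(a) [OCl⁻]/[HOCl] = 10^(pH − pKa) = 10^(7.25 − 7.45) = 10^-0.20 = 0.631.
(a) Fraction as HOCl = 1 / (1 + 0.631) = 0.6131.
(a) HOCl = 0.6131 × 4.5 ppm = 2.759 ppm.

(b) Hardness to add: (199 − 91) = 108 mg/L as CaCO₃ × 771,000 L = 83,270 g as CaCO₃.
(b) Moles of Ca²⁺ (1 mol Ca²⁺ ≡ 1 mol CaCO₃): 83,270 / 100.1 g/mol = 831.8 mol.
(b) Mass of CaCl₂: 831.8 × 111 = 92,340 g.

(a) 2.76 ppm; (b) 92.3 kg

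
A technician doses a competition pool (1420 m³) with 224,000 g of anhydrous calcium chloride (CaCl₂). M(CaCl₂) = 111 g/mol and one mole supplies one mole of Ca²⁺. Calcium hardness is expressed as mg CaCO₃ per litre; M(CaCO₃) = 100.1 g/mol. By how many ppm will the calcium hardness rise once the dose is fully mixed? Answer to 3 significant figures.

Volume: 1420 m³ = 1,420,000 L.
Moles of Ca²⁺: 224,000 g ÷ 111 g/mol = 2018 mol.
As CaCO₃: 2018 mol × 100.1 g/mol = 202,000 g.
Rise: 202,000 g / 1,420,000 L × 1000 = 142.3 mg/L.

142 ppm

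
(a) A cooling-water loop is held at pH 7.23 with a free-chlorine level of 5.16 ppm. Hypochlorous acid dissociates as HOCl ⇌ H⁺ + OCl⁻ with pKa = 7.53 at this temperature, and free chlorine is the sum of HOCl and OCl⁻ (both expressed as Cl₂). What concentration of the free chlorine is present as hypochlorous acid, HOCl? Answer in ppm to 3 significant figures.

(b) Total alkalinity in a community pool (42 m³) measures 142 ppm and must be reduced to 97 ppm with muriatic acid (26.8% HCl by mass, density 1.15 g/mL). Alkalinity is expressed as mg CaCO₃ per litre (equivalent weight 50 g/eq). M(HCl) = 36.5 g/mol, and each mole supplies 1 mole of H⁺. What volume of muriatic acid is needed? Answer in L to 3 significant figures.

(a) [OCl⁻]/[HOCl] = 10^(pH − pKa) = 10^(7.23 − 7.53) = 10^-0.30 = 0.5012.
(a) Fraction as HOCl = 1 / (1 + 0.5012) = 0.6661.
(a) HOCl = 0.6661 × 5.16 ppm = 3.437 ppm.

(b) Volume: 42 m³ = 42,000 L.
(b) Alkalinity to neutralize: (142 − 97) = 45 mg/L as CaCO₃ × 42,000 L = 1890 g as CaCO₃.
(b) Equivalents of H⁺ required: 1890 ÷ 50 g/eq = 37.8 eq = 37.8 mol HCl.
(b) Mass of HCl: 37.8 × 36.5 = 1380 g.
(b) Mass of 26.8% solution: 1380 / 0.268 = 5148 g.
(b) Volume: 5148 g ÷ 1.15 g/mL = 4477 mL.

(a) 3.44 ppm; (b) 4.48 L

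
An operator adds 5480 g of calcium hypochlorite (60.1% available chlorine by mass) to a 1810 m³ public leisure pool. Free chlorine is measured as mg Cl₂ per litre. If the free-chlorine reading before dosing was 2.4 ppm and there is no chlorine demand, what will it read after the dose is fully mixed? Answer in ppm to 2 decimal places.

4.22 ppm

Volume: 1810 m³ = 1,810,000 L.
Available chlorine delivered: 5480 g × 0.601 = 3293 g as Cl₂.
Concentration rise: 3293 g / 1,810,000 L = 1.82 mg/L = 1.82 ppm.
Final FC: 2.4 + 1.82 = 4.22 ppm.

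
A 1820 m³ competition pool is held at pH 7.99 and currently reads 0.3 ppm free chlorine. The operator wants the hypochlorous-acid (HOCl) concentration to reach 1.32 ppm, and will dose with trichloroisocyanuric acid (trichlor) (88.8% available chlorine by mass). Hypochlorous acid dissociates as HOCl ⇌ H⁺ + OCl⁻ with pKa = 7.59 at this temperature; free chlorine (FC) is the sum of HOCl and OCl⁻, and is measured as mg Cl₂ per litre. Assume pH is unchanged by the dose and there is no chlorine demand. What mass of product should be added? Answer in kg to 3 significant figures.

Volume: 1820 m³ = 1,820,000 L.
[OCl⁻]/[HOCl] = 10^(pH − pKa) = 10^(7.99 − 7.59) = 2.512; fraction as HOCl = 1/(1 + 2.512) = 0.2847.
Free chlorine required for 1.32 ppm HOCl: 1.32 / 0.2847 = 4.636 ppm.
FC to add: 4.636 − 0.3 = 4.336 mg/L as Cl₂.
Cl₂ equivalent: 4.336 mg/L × 1,820,000 L = 7891 g.
Product at 88.8% available Cl: 7891 / 0.888 = 8886 g.

8.89 kg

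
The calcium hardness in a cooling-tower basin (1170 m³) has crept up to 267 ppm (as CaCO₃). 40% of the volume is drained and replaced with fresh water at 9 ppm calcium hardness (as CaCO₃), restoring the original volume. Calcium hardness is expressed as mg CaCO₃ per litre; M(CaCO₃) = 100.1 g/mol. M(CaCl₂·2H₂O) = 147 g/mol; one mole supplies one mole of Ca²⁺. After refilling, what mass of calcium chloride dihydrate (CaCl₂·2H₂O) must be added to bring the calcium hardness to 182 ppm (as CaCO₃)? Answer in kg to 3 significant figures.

Volume: 1170 m³ = 1,170,000 L.
After draining 40% and refilling: 267 × 0.60 + 9 × 0.40 = 163.8 ppm.
Deficit to target: 182 − 163.8 = 18.2 mg/L.
As CaCO₃: 18.2 mg/L × 1,170,000 L = 21,290 g; ÷ 100.1 = 212.7 mol Ca²⁺.
Mass: 212.7 × 147 = 31,270 g.

31.3 kg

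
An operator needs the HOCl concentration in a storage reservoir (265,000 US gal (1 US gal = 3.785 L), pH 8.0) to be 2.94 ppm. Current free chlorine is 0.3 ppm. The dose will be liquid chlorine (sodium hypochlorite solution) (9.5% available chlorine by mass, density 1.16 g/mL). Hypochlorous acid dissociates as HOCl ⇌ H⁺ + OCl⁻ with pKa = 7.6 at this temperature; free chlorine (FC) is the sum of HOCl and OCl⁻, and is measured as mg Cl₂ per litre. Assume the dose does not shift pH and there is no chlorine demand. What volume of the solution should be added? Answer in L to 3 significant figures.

91.2 L

Volume: 265,000 US gal × 3.785 L/gal = 1,003,025 L.
[OCl⁻]/[HOCl] = 10^(pH − pKa) = 10^(8.0 − 7.6) = 2.512; fraction as HOCl = 1/(1 + 2.512) = 0.2847.
Free chlorine required for 2.94 ppm HOCl: 2.94 / 0.2847 = 10.32 ppm.
FC to add: 10.32 − 0.3 = 10.02 mg/L as Cl₂.
Cl₂ equivalent: 10.02 mg/L × 1,003,025 L = 10,060 g.
Product at 9.5% available Cl: 10,060 / 0.095 = 105,800 g.
Volume: 105,800 g ÷ 1.16 g/mL = 91,250 mL.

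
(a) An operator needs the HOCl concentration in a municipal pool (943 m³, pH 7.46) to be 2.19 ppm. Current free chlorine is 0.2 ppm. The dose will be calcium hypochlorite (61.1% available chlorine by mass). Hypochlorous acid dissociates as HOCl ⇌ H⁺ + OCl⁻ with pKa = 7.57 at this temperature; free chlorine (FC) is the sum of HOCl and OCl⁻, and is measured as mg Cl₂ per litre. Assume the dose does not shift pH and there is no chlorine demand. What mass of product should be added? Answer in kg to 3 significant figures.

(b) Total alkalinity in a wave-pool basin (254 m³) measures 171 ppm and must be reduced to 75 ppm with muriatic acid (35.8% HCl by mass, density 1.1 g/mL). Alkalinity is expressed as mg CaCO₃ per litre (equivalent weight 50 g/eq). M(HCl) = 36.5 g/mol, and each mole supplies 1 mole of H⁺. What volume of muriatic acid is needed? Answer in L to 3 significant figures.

(a) Volume: 943 m³ = 943,000 L.
(a) [OCl⁻]/[HOCl] = 10^(pH − pKa) = 10^(7.46 − 7.57) = 0.7762; fraction as HOCl = 1/(1 + 0.7762) = 0.563.
(a) Free chlorine required for 2.19 ppm HOCl: 2.19 / 0.563 = 3.89 ppm.
(a) FC to add: 3.89 − 0.2 = 3.69 mg/L as Cl₂.
(a) Cl₂ equivalent: 3.69 mg/L × 943,000 L = 3480 g.
(a) Product at 61.1% available Cl: 3480 / 0.611 = 5695 g.

(b) Volume: 254 m³ = 254,000 L.
(b) Alkalinity to neutralize: (171 − 75) = 96 mg/L as CaCO₃ × 254,000 L = 24,380 g as CaCO₃.
(b) Equivalents of H⁺ required: 24,380 ÷ 50 g/eq = 487.7 eq = 487.7 mol HCl.
(b) Mass of HCl: 487.7 × 36.5 = 17,800 g.
(b) Mass of 35.8% solution: 17,800 / 0.358 = 49,720 g.
(b) Volume: 49,720 g ÷ 1.1 g/mL = 45,200 mL.

(a) 5.70 kg; (b) 45.2 L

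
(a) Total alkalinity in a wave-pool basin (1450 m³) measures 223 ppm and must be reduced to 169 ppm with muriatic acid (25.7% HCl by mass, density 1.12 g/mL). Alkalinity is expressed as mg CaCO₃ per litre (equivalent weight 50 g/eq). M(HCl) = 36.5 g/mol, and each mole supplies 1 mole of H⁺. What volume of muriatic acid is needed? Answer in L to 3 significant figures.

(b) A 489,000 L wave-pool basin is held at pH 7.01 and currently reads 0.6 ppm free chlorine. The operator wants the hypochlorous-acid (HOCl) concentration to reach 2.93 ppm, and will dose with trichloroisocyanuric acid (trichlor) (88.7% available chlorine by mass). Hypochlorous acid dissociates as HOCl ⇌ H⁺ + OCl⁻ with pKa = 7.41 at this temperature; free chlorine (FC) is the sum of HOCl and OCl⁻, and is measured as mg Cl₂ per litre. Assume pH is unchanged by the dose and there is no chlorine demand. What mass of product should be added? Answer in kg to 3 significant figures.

(a) Volume: 1450 m³ = 1,450,000 L.
(a) Alkalinity to neutralize: (223 − 169) = 54 mg/L as CaCO₃ × 1,450,000 L = 78,300 g as CaCO₃.
(a) Equivalents of H⁺ required: 78,300 ÷ 50 g/eq = 1566 eq = 1566 mol HCl.
(a) Mass of HCl: 1566 × 36.5 = 57,160 g.
(a) Mass of 25.7% solution: 57,160 / 0.257 = 222,400 g.
(a) Volume: 222,400 g ÷ 1.12 g/mL = 198,600 mL.

(b) [OCl⁻]/[HOCl] = 10^(pH − pKa) = 10^(7.01 − 7.41) = 0.3981; fraction as HOCl = 1/(1 + 0.3981) = 0.7153.
(b) Free chlorine required for 2.93 ppm HOCl: 2.93 / 0.7153 = 4.096 ppm.
(b) FC to add: 4.096 − 0.6 = 3.496 mg/L as Cl₂.
(b) Cl₂ equivalent: 3.496 mg/L × 489,000 L = 1710 g.
(b) Product at 88.7% available Cl: 1710 / 0.887 = 1928 g.

(a) 199 L; (b) 1.93 kg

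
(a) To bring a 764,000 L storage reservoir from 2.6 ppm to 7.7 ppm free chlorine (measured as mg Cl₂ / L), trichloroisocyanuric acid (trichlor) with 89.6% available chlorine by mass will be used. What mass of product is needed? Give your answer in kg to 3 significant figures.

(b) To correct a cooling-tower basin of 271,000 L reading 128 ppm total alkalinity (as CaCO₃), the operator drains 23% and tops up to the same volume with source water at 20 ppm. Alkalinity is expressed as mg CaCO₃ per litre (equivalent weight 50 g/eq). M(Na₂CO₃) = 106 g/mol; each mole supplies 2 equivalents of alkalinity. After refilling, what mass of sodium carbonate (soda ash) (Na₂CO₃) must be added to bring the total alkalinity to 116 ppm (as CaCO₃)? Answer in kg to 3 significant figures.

(a) Chlorine deficit: 7.7 − 2.6 = 5.1 ppm = 5.1 mg/L as Cl₂.
(a) Cl₂ equivalent needed: 5.1 mg/L × 764,000 L = 3,896,000 mg = 3896 g.
(a) Product at 89.6% available chlorine: 3896 / 0.896 = 4349 g.

(b) After draining 23% and refilling: 128 × 0.77 + 20 × 0.23 = 103.16 ppm.
(b) Deficit to target: 116 − 103.16 = 12.84 mg/L.
(b) As CaCO₃: 12.84 mg/L × 271,000 L = 3480 g; ÷ 50 g/eq ÷ 2 = 34.8 mol Na₂CO₃.
(b) Mass: 34.8 × 106 = 3688 g.

(a) 4.35 kg; (b) 3.69 kg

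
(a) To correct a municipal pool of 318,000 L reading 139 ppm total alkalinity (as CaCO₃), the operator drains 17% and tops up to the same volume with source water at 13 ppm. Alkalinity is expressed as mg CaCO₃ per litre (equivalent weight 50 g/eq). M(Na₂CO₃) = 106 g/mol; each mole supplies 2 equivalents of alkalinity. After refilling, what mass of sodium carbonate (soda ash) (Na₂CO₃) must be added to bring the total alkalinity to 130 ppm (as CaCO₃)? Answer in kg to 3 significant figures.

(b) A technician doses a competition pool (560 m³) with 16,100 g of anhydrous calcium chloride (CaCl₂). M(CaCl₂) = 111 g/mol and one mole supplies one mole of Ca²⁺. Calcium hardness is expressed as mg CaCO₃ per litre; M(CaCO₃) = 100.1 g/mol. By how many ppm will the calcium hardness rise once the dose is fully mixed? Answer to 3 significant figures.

(a) After draining 17% and refilling: 139 × 0.83 + 13 × 0.17 = 117.58 ppm.
(a) Deficit to target: 130 − 117.58 = 12.42 mg/L.
(a) As CaCO₃: 12.42 mg/L × 318,000 L = 3950 g; ÷ 50 g/eq ÷ 2 = 39.5 mol Na₂CO₃.
(a) Mass: 39.5 × 106 = 4187 g.

(b) Volume: 560 m³ = 560,000 L.
(b) Moles of Ca²⁺: 16,100 g ÷ 111 g/mol = 145 mol.
(b) As CaCO₃: 145 mol × 100.1 g/mol = 14,520 g.
(b) Rise: 14,520 g / 560,000 L × 1000 = 25.93 mg/L.

(a) 4.19 kg; (b) 25.9 ppm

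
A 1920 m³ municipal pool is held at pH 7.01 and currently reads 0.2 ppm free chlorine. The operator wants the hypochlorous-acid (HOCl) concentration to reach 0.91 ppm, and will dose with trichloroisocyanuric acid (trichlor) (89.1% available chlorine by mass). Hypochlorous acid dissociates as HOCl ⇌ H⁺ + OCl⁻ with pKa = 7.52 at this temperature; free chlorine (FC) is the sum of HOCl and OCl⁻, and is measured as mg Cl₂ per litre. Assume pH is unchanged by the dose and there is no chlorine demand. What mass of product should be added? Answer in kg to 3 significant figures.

2.14 kg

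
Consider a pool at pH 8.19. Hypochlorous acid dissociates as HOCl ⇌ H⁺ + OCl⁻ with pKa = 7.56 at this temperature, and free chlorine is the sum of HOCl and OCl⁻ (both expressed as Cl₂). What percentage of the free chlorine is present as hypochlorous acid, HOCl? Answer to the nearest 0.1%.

[OCl⁻]/[HOCl] = 10^(pH − pKa) = 10^(8.19 − 7.56) = 10^0.63 = 4.266.
Fraction as HOCl = 1 / (1 + 4.266) = 0.1899.

19.0%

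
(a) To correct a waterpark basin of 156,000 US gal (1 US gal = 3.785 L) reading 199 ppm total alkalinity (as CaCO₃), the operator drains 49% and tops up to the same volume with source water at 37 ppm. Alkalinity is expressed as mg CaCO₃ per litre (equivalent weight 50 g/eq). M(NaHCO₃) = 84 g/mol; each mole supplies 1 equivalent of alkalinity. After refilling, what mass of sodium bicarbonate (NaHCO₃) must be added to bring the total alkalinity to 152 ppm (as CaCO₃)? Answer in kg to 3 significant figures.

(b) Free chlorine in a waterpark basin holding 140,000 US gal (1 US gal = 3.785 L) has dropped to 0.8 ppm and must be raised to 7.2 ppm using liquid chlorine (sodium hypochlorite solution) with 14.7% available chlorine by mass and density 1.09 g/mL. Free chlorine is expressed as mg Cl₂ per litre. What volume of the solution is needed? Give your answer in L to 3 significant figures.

(a) Volume: 156,000 US gal × 3.785 L/gal = 590,460 L.
(a) After draining 49% and refilling: 199 × 0.51 + 37 × 0.49 = 119.62 ppm.
(a) Deficit to target: 152 − 119.62 = 32.38 mg/L.
(a) As CaCO₃: 32.38 mg/L × 590,460 L = 19,120 g; ÷ 50 g/eq ÷ 1 = 382.4 mol NaHCO₃.
(a) Mass: 382.4 × 84 = 32,120 g.

(b) Volume: 140,000 US gal × 3.785 L/gal = 529,900 L.
(b) Chlorine deficit: 7.2 − 0.8 = 6.4 ppm = 6.4 mg/L as Cl₂.
(b) Cl₂ equivalent needed: 6.4 mg/L × 529,900 L = 3,391,000 mg = 3391 g.
(b) Product at 14.7% available chlorine: 3391 / 0.147 = 23,070 g.
(b) Volume at density 1.09 g/mL: 23,070 g ÷ 1.09 g/mL = 21,170 mL.

(a) 32.1 kg; (b) 21.2 L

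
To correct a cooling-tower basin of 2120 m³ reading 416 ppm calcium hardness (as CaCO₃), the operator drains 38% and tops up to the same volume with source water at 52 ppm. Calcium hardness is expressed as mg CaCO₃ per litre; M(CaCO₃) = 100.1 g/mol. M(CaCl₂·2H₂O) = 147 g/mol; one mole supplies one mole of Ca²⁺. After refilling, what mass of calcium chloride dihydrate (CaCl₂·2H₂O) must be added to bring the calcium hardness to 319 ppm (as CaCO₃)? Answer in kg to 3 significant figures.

Volume: 2120 m³ = 2,120,000 L.
After draining 38% and refilling: 416 × 0.62 + 52 × 0.38 = 277.68 ppm.
Deficit to target: 319 − 277.68 = 41.32 mg/L.
As CaCO₃: 41.32 mg/L × 2,120,000 L = 87,600 g; ÷ 100.1 = 875.1 mol Ca²⁺.
Mass: 875.1 × 147 = 128,600 g.

129 kg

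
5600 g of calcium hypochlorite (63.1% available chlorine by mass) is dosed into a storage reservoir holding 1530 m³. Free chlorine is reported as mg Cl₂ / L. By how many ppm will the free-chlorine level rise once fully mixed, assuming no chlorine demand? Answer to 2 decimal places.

Volume: 1530 m³ = 1,530,000 L.
Available chlorine delivered: 5600 g × 0.631 = 3534 g as Cl₂.
Concentration rise: 3534 g / 1,530,000 L = 2.31 mg/L = 2.31 ppm.

2.31 ppm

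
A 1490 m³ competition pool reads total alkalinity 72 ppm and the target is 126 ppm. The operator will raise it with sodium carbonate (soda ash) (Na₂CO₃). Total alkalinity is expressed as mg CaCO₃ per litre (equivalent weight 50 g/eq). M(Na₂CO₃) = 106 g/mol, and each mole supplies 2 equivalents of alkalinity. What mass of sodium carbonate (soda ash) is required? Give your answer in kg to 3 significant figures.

Volume: 1490 m³ = 1,490,000 L.
Alkalinity to add: (126 − 72) = 54 mg/L as CaCO₃ × 1,490,000 L = 80,460 g as CaCO₃.
Equivalents: 80,460 g ÷ 50 g/eq = 1609 eq.
Each mole of Na₂CO₃ supplies 2 eq, so 1609 / 2 = 804.6 mol.
Mass: 804.6 mol × 106 g/mol = 85,290 g.

85.3 kg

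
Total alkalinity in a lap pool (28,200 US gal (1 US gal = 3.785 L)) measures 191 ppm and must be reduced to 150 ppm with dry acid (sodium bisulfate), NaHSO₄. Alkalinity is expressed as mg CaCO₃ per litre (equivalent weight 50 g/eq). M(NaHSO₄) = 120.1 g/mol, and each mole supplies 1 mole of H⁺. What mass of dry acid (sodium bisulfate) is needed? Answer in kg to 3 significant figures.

Volume: 28,200 US gal × 3.785 L/gal = 106,737 L.
Alkalinity to neutralize: (191 − 150) = 41 mg/L as CaCO₃ × 106,737 L = 4376 g as CaCO₃.
Equivalents of H⁺ required: 4376 ÷ 50 g/eq = 87.52 eq = 87.52 mol NaHSO₄.
Mass of NaHSO₄: 87.52 × 120.1 = 10,510 g.

10.5 kg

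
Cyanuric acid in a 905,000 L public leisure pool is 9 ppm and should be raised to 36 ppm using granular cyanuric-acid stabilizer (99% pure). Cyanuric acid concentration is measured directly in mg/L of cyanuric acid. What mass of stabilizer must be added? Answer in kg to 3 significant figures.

CYA to add: (36 − 9) = 27 mg/L × 905,000 L = 24,440 g cyanuric acid.
At 99% purity: 24,440 / 0.99 = 24,680 g product.

24.7 kg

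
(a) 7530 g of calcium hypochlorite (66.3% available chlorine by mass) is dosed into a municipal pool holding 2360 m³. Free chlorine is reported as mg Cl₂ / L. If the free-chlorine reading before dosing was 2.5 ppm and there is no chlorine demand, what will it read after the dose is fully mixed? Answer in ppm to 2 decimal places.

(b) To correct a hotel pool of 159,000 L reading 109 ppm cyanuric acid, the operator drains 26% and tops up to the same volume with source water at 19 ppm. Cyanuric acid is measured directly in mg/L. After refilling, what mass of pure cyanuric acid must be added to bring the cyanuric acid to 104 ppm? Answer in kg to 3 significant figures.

(a) 4.62 ppm; (b) 2.93 kg

(a) Volume: 2360 m³ = 2,360,000 L.
(a) Available chlorine delivered: 7530 g × 0.663 = 4992 g as Cl₂.
(a) Concentration rise: 4992 g / 2,360,000 L = 2.115 mg/L = 2.12 ppm.
(a) Final FC: 2.5 + 2.12 = 4.62 ppm.

(b) After draining 26% and refilling: 109 × 0.74 + 19 × 0.26 = 85.6 ppm.
(b) Deficit to target: 104 − 85.6 = 18.4 mg/L.
(b) Mass: 18.4 mg/L × 159,000 L = 2926 g cyanuric acid.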